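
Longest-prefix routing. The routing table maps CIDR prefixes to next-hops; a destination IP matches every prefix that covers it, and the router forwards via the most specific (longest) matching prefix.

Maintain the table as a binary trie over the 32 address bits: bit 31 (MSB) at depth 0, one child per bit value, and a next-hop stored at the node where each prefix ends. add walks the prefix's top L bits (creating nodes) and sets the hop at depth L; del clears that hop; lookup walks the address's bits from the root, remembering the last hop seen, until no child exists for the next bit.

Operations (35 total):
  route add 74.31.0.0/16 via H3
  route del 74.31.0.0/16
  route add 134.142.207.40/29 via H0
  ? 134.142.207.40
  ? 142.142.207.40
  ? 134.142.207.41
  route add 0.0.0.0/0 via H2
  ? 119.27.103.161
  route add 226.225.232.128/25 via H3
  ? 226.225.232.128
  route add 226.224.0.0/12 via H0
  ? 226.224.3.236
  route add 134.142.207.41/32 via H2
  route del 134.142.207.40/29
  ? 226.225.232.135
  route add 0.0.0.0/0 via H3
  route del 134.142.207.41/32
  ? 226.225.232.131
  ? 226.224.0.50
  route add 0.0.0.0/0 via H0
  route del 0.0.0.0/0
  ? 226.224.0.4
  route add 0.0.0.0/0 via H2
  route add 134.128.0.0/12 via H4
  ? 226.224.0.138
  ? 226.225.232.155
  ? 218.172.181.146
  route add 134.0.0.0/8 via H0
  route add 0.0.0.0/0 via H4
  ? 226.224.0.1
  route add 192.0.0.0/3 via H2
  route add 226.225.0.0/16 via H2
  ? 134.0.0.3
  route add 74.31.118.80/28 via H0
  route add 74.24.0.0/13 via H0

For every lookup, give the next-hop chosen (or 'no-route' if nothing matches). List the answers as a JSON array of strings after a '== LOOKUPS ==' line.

Apply in order:
  + 74.31.0.0/16 (H3) depth=16
  - 74.31.0.0/16 clear@16
  + 134.142.207.40/29 (H0) depth=29
  lookup 134.142.207.40: bits 10000110100011101100111100101 walk d0:-→d1:-→d2:-→d3:-→d4:-→d5:-→d6:-→d7:-→d8:-→d9:-→d10:-→d11:-→d12:-→d13:-→d14:-→d15:-→d16:-→d17:-→d18:-→d19:-→d20:-→d21:-→d22:-→d23:-→d24:-→d25:-→d26:-→d27:-→d28:-→d29:H0 -> H0
  lookup 142.142.207.40: bits 1000 walk d0:-→d1:-→d2:-→d3:-→d4:- -> no-route
  lookup 134.142.207.41: bits 10000110100011101100111100101 walk d0:-→d1:-→d2:-→d3:-→d4:-→d5:-→d6:-→d7:-→d8:-→d9:-→d10:-→d11:-→d12:-→d13:-→d14:-→d15:-→d16:-→d17:-→d18:-→d19:-→d20:-→d21:-→d22:-→d23:-→d24:-→d25:-→d26:-→d27:-→d28:-→d29:H0 -> H0
  + 0.0.0.0/0 (H2) depth=0
  lookup 119.27.103.161: bits 01 walk d0:H2→d1:-→d2:- -> H2
  + 226.225.232.128/25 (H3) depth=25
  lookup 226.225.232.128: bits 1110001011100001111010001 walk d0:H2→d1:-→d2:-→d3:-→d4:-→d5:-→d6:-→d7:-→d8:-→d9:-→d10:-→d11:-→d12:-→d13:-→d14:-→d15:-→d16:-→d17:-→d18:-→d19:-→d20:-→d21:-→d22:-→d23:-→d24:-→d25:H3 -> H3
  + 226.224.0.0/12 (H0) depth=12
  lookup 226.224.3.236: bits 111000101110000 walk d0:H2→d1:-→d2:-→d3:-→d4:-→d5:-→d6:-→d7:-→d8:-→d9:-→d10:-→d11:-→d12:H0→d13:-→d14:-→d15:- -> H0
  + 134.142.207.41/32 (H2) depth=32
  - 134.142.207.40/29 clear@29
  lookup 226.225.232.135: bits 1110001011100001111010001 walk d0:H2→d1:-→d2:-→d3:-→d4:-→d5:-→d6:-→d7:-→d8:-→d9:-→d10:-→d11:-→d12:H0→d13:-→d14:-→d15:-→d16:-→d17:-→d18:-→d19:-→d20:-→d21:-→d22:-→d23:-→d24:-→d25:H3 -> H3
  + 0.0.0.0/0 (H3) depth=0
  - 134.142.207.41/32 clear@32
  lookup 226.225.232.131: bits 1110001011100001111010001 walk d0:H3→d1:-→d2:-→d3:-→d4:-→d5:-→d6:-→d7:-→d8:-→d9:-→d10:-→d11:-→d12:H0→d13:-→d14:-→d15:-→d16:-→d17:-→d18:-→d19:-→d20:-→d21:-→d22:-→d23:-→d24:-→d25:H3 -> H3
  lookup 226.224.0.50: bits 111000101110000 walk d0:H3→d1:-→d2:-→d3:-→d4:-→d5:-→d6:-→d7:-→d8:-→d9:-→d10:-→d11:-→d12:H0→d13:-→d14:-→d15:- -> H0
  + 0.0.0.0/0 (H0) depth=0
  - 0.0.0.0/0 clear@0
  lookup 226.224.0.4: bits 111000101110000 walk d0:-→d1:-→d2:-→d3:-→d4:-→d5:-→d6:-→d7:-→d8:-→d9:-→d10:-→d11:-→d12:H0→d13:-→d14:-→d15:- -> H0
  + 0.0.0.0/0 (H2) depth=0
  + 134.128.0.0/12 (H4) depth=12
  lookup 226.224.0.138: bits 111000101110000 walk d0:H2→d1:-→d2:-→d3:-→d4:-→d5:-→d6:-→d7:-→d8:-→d9:-→d10:-→d11:-→d12:H0→d13:-→d14:-→d15:- -> H0
  lookup 226.225.232.155: bits 1110001011100001111010001 walk d0:H2→d1:-→d2:-→d3:-→d4:-→d5:-→d6:-→d7:-→d8:-→d9:-→d10:-→d11:-→d12:H0→d13:-→d14:-→d15:-→d16:-→d17:-→d18:-→d19:-→d20:-→d21:-→d22:-→d23:-→d24:-→d25:H3 -> H3
  lookup 218.172.181.146: bits 11 walk d0:H2→d1:-→d2:- -> H2
  + 134.0.0.0/8 (H0) depth=8
  + 0.0.0.0/0 (H4) depth=0
  lookup 226.224.0.1: bits 111000101110000 walk d0:H4→d1:-→d2:-→d3:-→d4:-→d5:-→d6:-→d7:-→d8:-→d9:-→d10:-→d11:-→d12:H0→d13:-→d14:-→d15:- -> H0
  + 192.0.0.0/3 (H2) depth=3
  + 226.225.0.0/16 (H2) depth=16
  lookup 134.0.0.3: bits 10000110 walk d0:H4→d1:-→d2:-→d3:-→d4:-→d5:-→d6:-→d7:-→d8:H0 -> H0
  + 74.31.118.80/28 (H0) depth=28
  + 74.24.0.0/13 (H0) depth=13

== LOOKUPS ==
["H0","no-route","H0","H2","H3","H0","H3","H3","H0","H0","H0","H3","H2","H0","H0"]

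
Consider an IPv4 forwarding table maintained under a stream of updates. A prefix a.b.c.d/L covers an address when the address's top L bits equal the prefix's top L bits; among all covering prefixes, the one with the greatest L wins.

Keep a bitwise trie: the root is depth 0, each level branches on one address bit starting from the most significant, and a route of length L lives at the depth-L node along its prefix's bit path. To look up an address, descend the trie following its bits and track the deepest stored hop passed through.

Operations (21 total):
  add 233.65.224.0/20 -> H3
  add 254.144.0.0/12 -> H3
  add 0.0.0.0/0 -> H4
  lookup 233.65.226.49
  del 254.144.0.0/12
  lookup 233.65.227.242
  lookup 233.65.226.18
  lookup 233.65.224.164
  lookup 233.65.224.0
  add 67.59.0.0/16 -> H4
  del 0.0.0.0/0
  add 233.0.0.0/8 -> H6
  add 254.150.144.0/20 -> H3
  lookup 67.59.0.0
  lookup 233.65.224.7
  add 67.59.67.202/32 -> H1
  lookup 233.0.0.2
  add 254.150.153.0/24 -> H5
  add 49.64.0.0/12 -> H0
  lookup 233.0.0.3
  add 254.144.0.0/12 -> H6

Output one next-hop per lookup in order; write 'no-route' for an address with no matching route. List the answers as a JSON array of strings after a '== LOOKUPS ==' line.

Trace:
  + 233.65.224.0/20 (H3) depth=20
  + 254.144.0.0/12 (H3) depth=12
  + 0.0.0.0/0 (H4) depth=0
  Q 233.65.226.49: descend 11101001010000011110 ; hops seen [H4,H3] ; pick H3
  - 254.144.0.0/12 clear@12
  Q 233.65.227.242: descend 11101001010000011110 ; hops seen [H4,H3] ; pick H3
  Q 233.65.226.18: descend 11101001010000011110 ; hops seen [H4,H3] ; pick H3
  Q 233.65.224.164: descend 11101001010000011110 ; hops seen [H4,H3] ; pick H3
  Q 233.65.224.0: descend 11101001010000011110 ; hops seen [H4,H3] ; pick H3
  + 67.59.0.0/16 (H4) depth=16
  - 0.0.0.0/0 clear@0
  + 233.0.0.0/8 (H6) depth=8
  + 254.150.144.0/20 (H3) depth=20
  Q 67.59.0.0: descend 0100001100111011 ; hops seen [H4] ; pick H4
  Q 233.65.224.7: descend 11101001010000011110 ; hops seen [H6,H3] ; pick H3
  + 67.59.67.202/32 (H1) depth=32
  Q 233.0.0.2: descend 111010010 ; hops seen [H6] ; pick H6
  + 254.150.153.0/24 (H5) depth=24
  + 49.64.0.0/12 (H0) depth=12
  Q 233.0.0.3: descend 111010010 ; hops seen [H6] ; pick H6
  + 254.144.0.0/12 (H6) depth=12

== LOOKUPS ==
["H3","H3","H3","H3","H3","H4","H3","H6","H6"]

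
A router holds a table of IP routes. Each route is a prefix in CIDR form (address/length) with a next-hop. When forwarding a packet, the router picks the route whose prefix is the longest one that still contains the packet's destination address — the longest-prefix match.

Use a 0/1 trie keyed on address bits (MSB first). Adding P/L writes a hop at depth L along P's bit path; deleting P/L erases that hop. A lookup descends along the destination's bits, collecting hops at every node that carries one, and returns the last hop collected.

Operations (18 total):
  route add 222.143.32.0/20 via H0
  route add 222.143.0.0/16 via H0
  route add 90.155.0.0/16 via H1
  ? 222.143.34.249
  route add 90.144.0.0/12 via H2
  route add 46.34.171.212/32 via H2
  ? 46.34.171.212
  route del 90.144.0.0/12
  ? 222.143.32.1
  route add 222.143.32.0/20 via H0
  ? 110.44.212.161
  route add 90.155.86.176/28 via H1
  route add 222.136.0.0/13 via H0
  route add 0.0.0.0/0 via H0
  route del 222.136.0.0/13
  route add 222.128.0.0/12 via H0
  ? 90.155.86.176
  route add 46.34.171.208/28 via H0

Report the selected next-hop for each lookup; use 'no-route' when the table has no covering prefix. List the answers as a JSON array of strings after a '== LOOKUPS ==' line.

Trace:
  add 222.143.32.0/20 -> H0 at depth 20
  add 222.143.0.0/16 -> H0 at depth 16
  add 90.155.0.0/16 -> H1 at depth 16
  ? 222.143.34.249  path d0:-→d1:-→d2:-→d3:-→d4:-→d5:-→d6:-→d7:-→d8:-→d9:-→d10:-→d11:-→d12:-→d13:-→d14:-→d15:-→d16:H0→d17:-→d18:-→d19:-→d20:H0  best=H0
  add 90.144.0.0/12 -> H2 at depth 12
  add 46.34.171.212/32 -> H2 at depth 32
  ? 46.34.171.212  path d0:-→d1:-→d2:-→d3:-→d4:-→d5:-→d6:-→d7:-→d8:-→d9:-→d10:-→d11:-→d12:-→d13:-→d14:-→d15:-→d16:-→d17:-→d18:-→d19:-→d20:-→d21:-→d22:-→d23:-→d24:-→d25:-→d26:-→d27:-→d28:-→d29:-→d30:-→d31:-→d32:H2  best=H2
  - 90.144.0.0/12 clear@12
  ? 222.143.32.1  path d0:-→d1:-→d2:-→d3:-→d4:-→d5:-→d6:-→d7:-→d8:-→d9:-→d10:-→d11:-→d12:-→d13:-→d14:-→d15:-→d16:H0→d17:-→d18:-→d19:-→d20:H0  best=H0
  add 222.143.32.0/20 -> H0 at depth 20
  ? 110.44.212.161  path d0:-→d1:-→d2:-  best=no-route
  add 90.155.86.176/28 -> H1 at depth 28
  add 222.136.0.0/13 -> H0 at depth 13
  add 0.0.0.0/0 -> H0 at depth 0
  - 222.136.0.0/13 clear@13
  add 222.128.0.0/12 -> H0 at depth 12
  ? 90.155.86.176  path d0:H0→d1:-→d2:-→d3:-→d4:-→d5:-→d6:-→d7:-→d8:-→d9:-→d10:-→d11:-→d12:-→d13:-→d14:-→d15:-→d16:H1→d17:-→d18:-→d19:-→d20:-→d21:-→d22:-→d23:-→d24:-→d25:-→d26:-→d27:-→d28:H1  best=H1
  add 46.34.171.208/28 -> H0 at depth 28

== LOOKUPS ==
["H0","H2","H0","no-route","H1"]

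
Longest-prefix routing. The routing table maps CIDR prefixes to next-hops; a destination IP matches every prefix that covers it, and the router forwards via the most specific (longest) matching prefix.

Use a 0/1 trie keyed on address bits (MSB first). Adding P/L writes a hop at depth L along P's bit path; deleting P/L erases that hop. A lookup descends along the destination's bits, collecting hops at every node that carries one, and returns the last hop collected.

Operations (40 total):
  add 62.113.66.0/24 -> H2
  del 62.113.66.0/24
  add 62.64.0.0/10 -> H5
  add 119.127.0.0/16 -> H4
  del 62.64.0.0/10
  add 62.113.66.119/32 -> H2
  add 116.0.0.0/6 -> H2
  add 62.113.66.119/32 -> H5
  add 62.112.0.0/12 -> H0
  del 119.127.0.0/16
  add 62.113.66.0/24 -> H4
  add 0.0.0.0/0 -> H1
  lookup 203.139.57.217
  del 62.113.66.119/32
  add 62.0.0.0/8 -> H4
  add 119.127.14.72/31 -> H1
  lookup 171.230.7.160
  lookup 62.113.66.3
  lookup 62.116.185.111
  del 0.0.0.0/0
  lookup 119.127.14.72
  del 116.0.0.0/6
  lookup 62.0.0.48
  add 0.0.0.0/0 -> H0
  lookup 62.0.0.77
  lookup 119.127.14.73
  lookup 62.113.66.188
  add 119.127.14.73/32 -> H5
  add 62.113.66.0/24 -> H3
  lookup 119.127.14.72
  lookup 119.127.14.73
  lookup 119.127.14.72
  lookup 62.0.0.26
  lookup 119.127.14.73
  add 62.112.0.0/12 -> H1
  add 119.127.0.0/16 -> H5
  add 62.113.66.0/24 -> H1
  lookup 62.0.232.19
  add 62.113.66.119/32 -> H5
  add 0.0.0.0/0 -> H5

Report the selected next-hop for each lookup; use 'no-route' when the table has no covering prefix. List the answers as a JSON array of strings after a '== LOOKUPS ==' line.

Process each operation:
  add 62.113.66.0/24 -> H2 at depth 24
  - 62.113.66.0/24 clear@24
  add 62.64.0.0/10 -> H5 at depth 10
  add 119.127.0.0/16 -> H4 at depth 16
  - 62.64.0.0/10 clear@10
  add 62.113.66.119/32 -> H2 at depth 32
  add 116.0.0.0/6 -> H2 at depth 6
  add 62.113.66.119/32 -> H5 at depth 32
  add 62.112.0.0/12 -> H0 at depth 12
  - 119.127.0.0/16 clear@16
  add 62.113.66.0/24 -> H4 at depth 24
  add 0.0.0.0/0 -> H1 at depth 0
  Q 203.139.57.217: descend ε ; hops seen [H1] ; pick H1
  - 62.113.66.119/32 clear@32
  add 62.0.0.0/8 -> H4 at depth 8
  add 119.127.14.72/31 -> H1 at depth 31
  Q 171.230.7.160: descend ε ; hops seen [H1] ; pick H1
  Q 62.113.66.3: descend 0011111001110001010000100 ; hops seen [H1,H4,H0,H4] ; pick H4
  Q 62.116.185.111: descend 0011111001110 ; hops seen [H1,H4,H0] ; pick H0
  - 0.0.0.0/0 clear@0
  Q 119.127.14.72: descend 0111011101111111000011100100100 ; hops seen [H2,H1] ; pick H1
  - 116.0.0.0/6 clear@6
  Q 62.0.0.48: descend 001111100 ; hops seen [H4] ; pick H4
  add 0.0.0.0/0 -> H0 at depth 0
  Q 62.0.0.77: descend 001111100 ; hops seen [H0,H4] ; pick H4
  Q 119.127.14.73: descend 0111011101111111000011100100100 ; hops seen [H0,H1] ; pick H1
  Q 62.113.66.188: descend 001111100111000101000010 ; hops seen [H0,H4,H0,H4] ; pick H4
  add 119.127.14.73/32 -> H5 at depth 32
  add 62.113.66.0/24 -> H3 at depth 24
  Q 119.127.14.72: descend 0111011101111111000011100100100 ; hops seen [H0,H1] ; pick H1
  Q 119.127.14.73: descend 01110111011111110000111001001001 ; hops seen [H0,H1,H5] ; pick H5
  Q 119.127.14.72: descend 0111011101111111000011100100100 ; hops seen [H0,H1] ; pick H1
  Q 62.0.0.26: descend 001111100 ; hops seen [H0,H4] ; pick H4
  Q 119.127.14.73: descend 01110111011111110000111001001001 ; hops seen [H0,H1,H5] ; pick H5
  add 62.112.0.0/12 -> H1 at depth 12
  add 119.127.0.0/16 -> H5 at depth 16
  add 62.113.66.0/24 -> H1 at depth 24
  Q 62.0.232.19: descend 001111100 ; hops seen [H0,H4] ; pick H4
  add 62.113.66.119/32 -> H5 at depth 32
  add 0.0.0.0/0 -> H5 at depth 0

== LOOKUPS ==
["H1","H1","H4","H0","H1","H4","H4","H1","H4","H1","H5","H1","H4","H5","H4"]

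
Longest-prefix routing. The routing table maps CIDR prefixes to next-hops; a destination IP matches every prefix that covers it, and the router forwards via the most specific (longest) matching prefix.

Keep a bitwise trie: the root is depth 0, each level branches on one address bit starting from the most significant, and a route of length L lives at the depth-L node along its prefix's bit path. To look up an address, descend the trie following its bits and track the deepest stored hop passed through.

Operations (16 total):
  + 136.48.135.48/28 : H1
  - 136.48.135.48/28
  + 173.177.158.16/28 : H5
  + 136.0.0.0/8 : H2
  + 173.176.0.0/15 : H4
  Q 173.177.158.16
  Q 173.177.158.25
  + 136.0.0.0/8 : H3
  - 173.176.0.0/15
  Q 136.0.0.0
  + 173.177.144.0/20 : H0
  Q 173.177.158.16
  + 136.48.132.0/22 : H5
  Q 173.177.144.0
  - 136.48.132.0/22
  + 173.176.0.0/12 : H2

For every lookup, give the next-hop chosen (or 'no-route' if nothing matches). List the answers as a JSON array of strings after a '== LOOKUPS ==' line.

Apply in order:
  + 136.48.135.48/28 (H1) depth=28
  del 136.48.135.48/28 (clear depth 28)
  + 173.177.158.16/28 (H5) depth=28
  + 136.0.0.0/8 (H2) depth=8
  + 173.176.0.0/15 (H4) depth=15
  ? 173.177.158.16  path d0:-→d1:-→d2:-→d3:-→d4:-→d5:-→d6:-→d7:-→d8:-→d9:-→d10:-→d11:-→d12:-→d13:-→d14:-→d15:H4→d16:-→d17:-→d18:-→d19:-→d20:-→d21:-→d22:-→d23:-→d24:-→d25:-→d26:-→d27:-→d28:H5  best=H5
  ? 173.177.158.25  path d0:-→d1:-→d2:-→d3:-→d4:-→d5:-→d6:-→d7:-→d8:-→d9:-→d10:-→d11:-→d12:-→d13:-→d14:-→d15:H4→d16:-→d17:-→d18:-→d19:-→d20:-→d21:-→d22:-→d23:-→d24:-→d25:-→d26:-→d27:-→d28:H5  best=H5
  + 136.0.0.0/8 (H3) depth=8
  del 173.176.0.0/15 (clear depth 15)
  ? 136.0.0.0  path d0:-→d1:-→d2:-→d3:-→d4:-→d5:-→d6:-→d7:-→d8:H3→d9:-→d10:-  best=H3
  + 173.177.144.0/20 (H0) depth=20
  ? 173.177.158.16  path d0:-→d1:-→d2:-→d3:-→d4:-→d5:-→d6:-→d7:-→d8:-→d9:-→d10:-→d11:-→d12:-→d13:-→d14:-→d15:-→d16:-→d17:-→d18:-→d19:-→d20:H0→d21:-→d22:-→d23:-→d24:-→d25:-→d26:-→d27:-→d28:H5  best=H5
  + 136.48.132.0/22 (H5) depth=22
  ? 173.177.144.0  path d0:-→d1:-→d2:-→d3:-→d4:-→d5:-→d6:-→d7:-→d8:-→d9:-→d10:-→d11:-→d12:-→d13:-→d14:-→d15:-→d16:-→d17:-→d18:-→d19:-→d20:H0  best=H0
  del 136.48.132.0/22 (clear depth 22)
  + 173.176.0.0/12 (H2) depth=12

== LOOKUPS ==
["H5","H5","H3","H5","H0"]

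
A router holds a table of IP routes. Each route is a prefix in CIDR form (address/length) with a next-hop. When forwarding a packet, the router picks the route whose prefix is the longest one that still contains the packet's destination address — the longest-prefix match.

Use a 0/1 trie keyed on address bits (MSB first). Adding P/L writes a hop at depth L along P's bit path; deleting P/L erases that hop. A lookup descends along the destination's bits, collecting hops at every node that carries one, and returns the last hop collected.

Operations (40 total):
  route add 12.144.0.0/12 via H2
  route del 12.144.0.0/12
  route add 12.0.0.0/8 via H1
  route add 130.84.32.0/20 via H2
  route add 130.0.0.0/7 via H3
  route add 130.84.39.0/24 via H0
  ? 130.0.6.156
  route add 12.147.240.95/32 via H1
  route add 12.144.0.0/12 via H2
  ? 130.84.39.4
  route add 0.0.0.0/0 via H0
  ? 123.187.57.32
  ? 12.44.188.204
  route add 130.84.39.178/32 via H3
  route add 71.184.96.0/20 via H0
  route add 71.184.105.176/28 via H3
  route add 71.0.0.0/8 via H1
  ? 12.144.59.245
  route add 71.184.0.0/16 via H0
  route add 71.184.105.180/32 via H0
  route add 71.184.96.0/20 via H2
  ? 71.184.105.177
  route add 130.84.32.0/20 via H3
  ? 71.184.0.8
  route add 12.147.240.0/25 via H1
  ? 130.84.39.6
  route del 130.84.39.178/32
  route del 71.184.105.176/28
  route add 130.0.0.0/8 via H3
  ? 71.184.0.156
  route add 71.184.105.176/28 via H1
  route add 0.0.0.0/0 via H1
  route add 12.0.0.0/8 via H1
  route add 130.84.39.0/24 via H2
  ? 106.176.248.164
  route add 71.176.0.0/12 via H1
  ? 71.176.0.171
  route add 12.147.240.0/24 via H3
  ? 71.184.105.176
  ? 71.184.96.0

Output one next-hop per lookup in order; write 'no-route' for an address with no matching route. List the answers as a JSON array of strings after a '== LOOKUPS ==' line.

Trace:
  add 12.144.0.0/12 -> H2 at depth 12
  - 12.144.0.0/12 clear@12
  add 12.0.0.0/8 -> H1 at depth 8
  add 130.84.32.0/20 -> H2 at depth 20
  add 130.0.0.0/7 -> H3 at depth 7
  add 130.84.39.0/24 -> H0 at depth 24
  Q 130.0.6.156: descend 100000100 ; hops seen [H3] ; pick H3
  add 12.147.240.95/32 -> H1 at depth 32
  add 12.144.0.0/12 -> H2 at depth 12
  Q 130.84.39.4: descend 100000100101010000100111 ; hops seen [H3,H2,H0] ; pick H0
  add 0.0.0.0/0 -> H0 at depth 0
  Q 123.187.57.32: descend 0 ; hops seen [H0] ; pick H0
  Q 12.44.188.204: descend 00001100 ; hops seen [H0,H1] ; pick H1
  add 130.84.39.178/32 -> H3 at depth 32
  add 71.184.96.0/20 -> H0 at depth 20
  add 71.184.105.176/28 -> H3 at depth 28
  add 71.0.0.0/8 -> H1 at depth 8
  Q 12.144.59.245: descend 00001100100100 ; hops seen [H0,H1,H2] ; pick H2
  add 71.184.0.0/16 -> H0 at depth 16
  add 71.184.105.180/32 -> H0 at depth 32
  add 71.184.96.0/20 -> H2 at depth 20
  Q 71.184.105.177: descend 01000111101110000110100110110 ; hops seen [H0,H1,H0,H2,H3] ; pick H3
  add 130.84.32.0/20 -> H3 at depth 20
  Q 71.184.0.8: descend 01000111101110000 ; hops seen [H0,H1,H0] ; pick H0
  add 12.147.240.0/25 -> H1 at depth 25
  Q 130.84.39.6: descend 100000100101010000100111 ; hops seen [H0,H3,H3,H0] ; pick H0
  - 130.84.39.178/32 clear@32
  - 71.184.105.176/28 clear@28
  add 130.0.0.0/8 -> H3 at depth 8
  Q 71.184.0.156: descend 01000111101110000 ; hops seen [H0,H1,H0] ; pick H0
  add 71.184.105.176/28 -> H1 at depth 28
  add 0.0.0.0/0 -> H1 at depth 0
  add 12.0.0.0/8 -> H1 at depth 8
  add 130.84.39.0/24 -> H2 at depth 24
  Q 106.176.248.164: descend 01 ; hops seen [H1] ; pick H1
  add 71.176.0.0/12 -> H1 at depth 12
  Q 71.176.0.171: descend 010001111011 ; hops seen [H1,H1,H1] ; pick H1
  add 12.147.240.0/24 -> H3 at depth 24
  Q 71.184.105.176: descend 01000111101110000110100110110 ; hops seen [H1,H1,H1,H0,H2,H1] ; pick H1
  Q 71.184.96.0: descend 01000111101110000110 ; hops seen [H1,H1,H1,H0,H2] ; pick H2

== LOOKUPS ==
["H3","H0","H0","H1","H2","H3","H0","H0","H0","H1","H1","H1","H2"]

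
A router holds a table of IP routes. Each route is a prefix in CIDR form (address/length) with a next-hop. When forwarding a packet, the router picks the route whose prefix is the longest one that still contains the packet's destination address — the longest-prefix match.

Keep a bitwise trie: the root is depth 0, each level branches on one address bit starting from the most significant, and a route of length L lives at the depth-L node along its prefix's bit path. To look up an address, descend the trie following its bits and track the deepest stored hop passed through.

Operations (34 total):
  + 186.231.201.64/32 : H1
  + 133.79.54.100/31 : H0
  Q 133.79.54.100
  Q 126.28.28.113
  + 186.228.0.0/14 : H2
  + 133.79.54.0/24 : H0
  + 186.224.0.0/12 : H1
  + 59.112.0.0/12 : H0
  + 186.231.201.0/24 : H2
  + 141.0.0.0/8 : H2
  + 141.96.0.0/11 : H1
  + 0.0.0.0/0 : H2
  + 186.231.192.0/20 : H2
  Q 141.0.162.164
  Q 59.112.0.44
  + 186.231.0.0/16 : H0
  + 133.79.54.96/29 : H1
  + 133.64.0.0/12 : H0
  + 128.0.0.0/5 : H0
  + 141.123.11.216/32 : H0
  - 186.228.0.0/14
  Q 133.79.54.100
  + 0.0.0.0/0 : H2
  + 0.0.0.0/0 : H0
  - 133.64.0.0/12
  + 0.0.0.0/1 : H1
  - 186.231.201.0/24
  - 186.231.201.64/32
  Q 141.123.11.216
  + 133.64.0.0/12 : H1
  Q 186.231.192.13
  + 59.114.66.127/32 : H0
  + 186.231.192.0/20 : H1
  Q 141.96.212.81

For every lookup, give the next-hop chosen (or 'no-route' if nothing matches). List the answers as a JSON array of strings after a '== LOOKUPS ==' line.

Process each operation:
  + 186.231.201.64/32 (H1) depth=32
  + 133.79.54.100/31 (H0) depth=31
  ? 133.79.54.100  path d0:-→d1:-→d2:-→d3:-→d4:-→d5:-→d6:-→d7:-→d8:-→d9:-→d10:-→d11:-→d12:-→d13:-→d14:-→d15:-→d16:-→d17:-→d18:-→d19:-→d20:-→d21:-→d22:-→d23:-→d24:-→d25:-→d26:-→d27:-→d28:-→d29:-→d30:-→d31:H0  best=H0
  ? 126.28.28.113  path d0:-  best=no-route
  + 186.228.0.0/14 (H2) depth=14
  + 133.79.54.0/24 (H0) depth=24
  + 186.224.0.0/12 (H1) depth=12
  + 59.112.0.0/12 (H0) depth=12
  + 186.231.201.0/24 (H2) depth=24
  + 141.0.0.0/8 (H2) depth=8
  + 141.96.0.0/11 (H1) depth=11
  + 0.0.0.0/0 (H2) depth=0
  + 186.231.192.0/20 (H2) depth=20
  ? 141.0.162.164  path d0:H2→d1:-→d2:-→d3:-→d4:-→d5:-→d6:-→d7:-→d8:H2→d9:-  best=H2
  ? 59.112.0.44  path d0:H2→d1:-→d2:-→d3:-→d4:-→d5:-→d6:-→d7:-→d8:-→d9:-→d10:-→d11:-→d12:H0  best=H0
  + 186.231.0.0/16 (H0) depth=16
  + 133.79.54.96/29 (H1) depth=29
  + 133.64.0.0/12 (H0) depth=12
  + 128.0.0.0/5 (H0) depth=5
  + 141.123.11.216/32 (H0) depth=32
  - 186.228.0.0/14 clear@14
  ? 133.79.54.100  path d0:H2→d1:-→d2:-→d3:-→d4:-→d5:H0→d6:-→d7:-→d8:-→d9:-→d10:-→d11:-→d12:H0→d13:-→d14:-→d15:-→d16:-→d17:-→d18:-→d19:-→d20:-→d21:-→d22:-→d23:-→d24:H0→d25:-→d26:-→d27:-→d28:-→d29:H1→d30:-→d31:H0  best=H0
  + 0.0.0.0/0 (H2) depth=0
  + 0.0.0.0/0 (H0) depth=0
  - 133.64.0.0/12 clear@12
  + 0.0.0.0/1 (H1) depth=1
  - 186.231.201.0/24 clear@24
  - 186.231.201.64/32 clear@32
  ? 141.123.11.216  path d0:H0→d1:-→d2:-→d3:-→d4:-→d5:-→d6:-→d7:-→d8:H2→d9:-→d10:-→d11:H1→d12:-→d13:-→d14:-→d15:-→d16:-→d17:-→d18:-→d19:-→d20:-→d21:-→d22:-→d23:-→d24:-→d25:-→d26:-→d27:-→d28:-→d29:-→d30:-→d31:-→d32:H0  best=H0
  + 133.64.0.0/12 (H1) depth=12
  ? 186.231.192.13  path d0:H0→d1:-→d2:-→d3:-→d4:-→d5:-→d6:-→d7:-→d8:-→d9:-→d10:-→d11:-→d12:H1→d13:-→d14:-→d15:-→d16:H0→d17:-→d18:-→d19:-→d20:H2  best=H2
  + 59.114.66.127/32 (H0) depth=32
  + 186.231.192.0/20 (H1) depth=20
  ? 141.96.212.81  path d0:H0→d1:-→d2:-→d3:-→d4:-→d5:-→d6:-→d7:-→d8:H2→d9:-→d10:-→d11:H1  best=H1

== LOOKUPS ==
["H0","no-route","H2","H0","H0","H0","H2","H1"]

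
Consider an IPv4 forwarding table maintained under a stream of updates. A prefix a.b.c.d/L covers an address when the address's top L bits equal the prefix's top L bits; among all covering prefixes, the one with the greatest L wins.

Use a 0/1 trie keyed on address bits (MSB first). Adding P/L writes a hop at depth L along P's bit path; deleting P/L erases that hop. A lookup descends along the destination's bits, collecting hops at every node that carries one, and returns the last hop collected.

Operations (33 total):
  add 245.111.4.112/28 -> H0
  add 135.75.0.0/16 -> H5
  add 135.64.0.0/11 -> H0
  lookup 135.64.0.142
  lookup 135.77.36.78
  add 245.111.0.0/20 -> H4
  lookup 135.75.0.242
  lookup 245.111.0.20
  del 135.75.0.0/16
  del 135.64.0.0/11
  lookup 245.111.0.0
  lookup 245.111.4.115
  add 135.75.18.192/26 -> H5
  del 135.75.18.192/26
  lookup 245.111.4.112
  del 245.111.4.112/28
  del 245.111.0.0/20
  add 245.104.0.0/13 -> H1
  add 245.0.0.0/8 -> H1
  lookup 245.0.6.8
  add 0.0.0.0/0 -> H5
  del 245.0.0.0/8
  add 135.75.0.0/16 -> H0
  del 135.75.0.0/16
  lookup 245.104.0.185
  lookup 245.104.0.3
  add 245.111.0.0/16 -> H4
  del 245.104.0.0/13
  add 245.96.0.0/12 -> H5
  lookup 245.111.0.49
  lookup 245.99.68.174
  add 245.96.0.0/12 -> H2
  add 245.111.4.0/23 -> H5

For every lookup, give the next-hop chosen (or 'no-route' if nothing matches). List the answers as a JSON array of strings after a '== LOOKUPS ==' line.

Apply in order:
  add 245.111.4.112/28 -> H0 at depth 28
  add 135.75.0.0/16 -> H5 at depth 16
  add 135.64.0.0/11 -> H0 at depth 11
  ? 135.64.0.142  path d0:-→d1:-→d2:-→d3:-→d4:-→d5:-→d6:-→d7:-→d8:-→d9:-→d10:-→d11:H0→d12:-  best=H0
  ? 135.77.36.78  path d0:-→d1:-→d2:-→d3:-→d4:-→d5:-→d6:-→d7:-→d8:-→d9:-→d10:-→d11:H0→d12:-→d13:-  best=H0
  add 245.111.0.0/20 -> H4 at depth 20
  ? 135.75.0.242  path d0:-→d1:-→d2:-→d3:-→d4:-→d5:-→d6:-→d7:-→d8:-→d9:-→d10:-→d11:H0→d12:-→d13:-→d14:-→d15:-→d16:H5  best=H5
  ? 245.111.0.20  path d0:-→d1:-→d2:-→d3:-→d4:-→d5:-→d6:-→d7:-→d8:-→d9:-→d10:-→d11:-→d12:-→d13:-→d14:-→d15:-→d16:-→d17:-→d18:-→d19:-→d20:H4→d21:-  best=H4
  del 135.75.0.0/16 (clear depth 16)
  del 135.64.0.0/11 (clear depth 11)
  ? 245.111.0.0  path d0:-→d1:-→d2:-→d3:-→d4:-→d5:-→d6:-→d7:-→d8:-→d9:-→d10:-→d11:-→d12:-→d13:-→d14:-→d15:-→d16:-→d17:-→d18:-→d19:-→d20:H4→d21:-  best=H4
  ? 245.111.4.115  path d0:-→d1:-→d2:-→d3:-→d4:-→d5:-→d6:-→d7:-→d8:-→d9:-→d10:-→d11:-→d12:-→d13:-→d14:-→d15:-→d16:-→d17:-→d18:-→d19:-→d20:H4→d21:-→d22:-→d23:-→d24:-→d25:-→d26:-→d27:-→d28:H0  best=H0
  add 135.75.18.192/26 -> H5 at depth 26
  del 135.75.18.192/26 (clear depth 26)
  ? 245.111.4.112  path d0:-→d1:-→d2:-→d3:-→d4:-→d5:-→d6:-→d7:-→d8:-→d9:-→d10:-→d11:-→d12:-→d13:-→d14:-→d15:-→d16:-→d17:-→d18:-→d19:-→d20:H4→d21:-→d22:-→d23:-→d24:-→d25:-→d26:-→d27:-→d28:H0  best=H0
  del 245.111.4.112/28 (clear depth 28)
  del 245.111.0.0/20 (clear depth 20)
  add 245.104.0.0/13 -> H1 at depth 13
  add 245.0.0.0/8 -> H1 at depth 8
  ? 245.0.6.8  path d0:-→d1:-→d2:-→d3:-→d4:-→d5:-→d6:-→d7:-→d8:H1→d9:-  best=H1
  add 0.0.0.0/0 -> H5 at depth 0
  del 245.0.0.0/8 (clear depth 8)
  add 135.75.0.0/16 -> H0 at depth 16
  del 135.75.0.0/16 (clear depth 16)
  ? 245.104.0.185  path d0:H5→d1:-→d2:-→d3:-→d4:-→d5:-→d6:-→d7:-→d8:-→d9:-→d10:-→d11:-→d12:-→d13:H1  best=H1
  ? 245.104.0.3  path d0:H5→d1:-→d2:-→d3:-→d4:-→d5:-→d6:-→d7:-→d8:-→d9:-→d10:-→d11:-→d12:-→d13:H1  best=H1
  add 245.111.0.0/16 -> H4 at depth 16
  del 245.104.0.0/13 (clear depth 13)
  add 245.96.0.0/12 -> H5 at depth 12
  ? 245.111.0.49  path d0:H5→d1:-→d2:-→d3:-→d4:-→d5:-→d6:-→d7:-→d8:-→d9:-→d10:-→d11:-→d12:H5→d13:-→d14:-→d15:-→d16:H4→d17:-→d18:-→d19:-→d20:-→d21:-  best=H4
  ? 245.99.68.174  path d0:H5→d1:-→d2:-→d3:-→d4:-→d5:-→d6:-→d7:-→d8:-→d9:-→d10:-→d11:-→d12:H5  best=H5
  add 245.96.0.0/12 -> H2 at depth 12
  add 245.111.4.0/23 -> H5 at depth 23

== LOOKUPS ==
["H0","H0","H5","H4","H4","H0","H0","H1","H1","H1","H4","H5"]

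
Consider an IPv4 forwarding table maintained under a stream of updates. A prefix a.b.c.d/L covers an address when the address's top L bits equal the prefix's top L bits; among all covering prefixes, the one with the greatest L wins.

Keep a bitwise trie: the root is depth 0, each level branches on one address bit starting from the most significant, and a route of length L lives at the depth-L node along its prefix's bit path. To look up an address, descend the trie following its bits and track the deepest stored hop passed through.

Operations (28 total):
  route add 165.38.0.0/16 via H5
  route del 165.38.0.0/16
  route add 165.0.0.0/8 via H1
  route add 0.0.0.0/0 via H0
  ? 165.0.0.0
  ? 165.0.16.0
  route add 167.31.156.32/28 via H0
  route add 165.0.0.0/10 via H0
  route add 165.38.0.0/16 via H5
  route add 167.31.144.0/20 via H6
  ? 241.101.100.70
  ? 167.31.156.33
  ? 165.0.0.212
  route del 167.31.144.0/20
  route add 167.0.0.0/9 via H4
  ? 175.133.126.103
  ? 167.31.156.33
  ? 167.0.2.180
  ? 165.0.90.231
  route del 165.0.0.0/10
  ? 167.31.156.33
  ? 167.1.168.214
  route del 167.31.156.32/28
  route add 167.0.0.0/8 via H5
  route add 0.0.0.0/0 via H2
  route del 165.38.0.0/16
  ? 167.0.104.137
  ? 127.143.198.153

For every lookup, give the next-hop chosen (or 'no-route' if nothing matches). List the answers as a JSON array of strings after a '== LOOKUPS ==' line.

Trace:
  + 165.38.0.0/16 (H5) depth=16
  del 165.38.0.0/16 (clear depth 16)
  + 165.0.0.0/8 (H1) depth=8
  + 0.0.0.0/0 (H0) depth=0
  ? 165.0.0.0  path d0:H0→d1:-→d2:-→d3:-→d4:-→d5:-→d6:-→d7:-→d8:H1→d9:-→d10:-  best=H1
  ? 165.0.16.0  path d0:H0→d1:-→d2:-→d3:-→d4:-→d5:-→d6:-→d7:-→d8:H1→d9:-→d10:-  best=H1
  + 167.31.156.32/28 (H0) depth=28
  + 165.0.0.0/10 (H0) depth=10
  + 165.38.0.0/16 (H5) depth=16
  + 167.31.144.0/20 (H6) depth=20
  ? 241.101.100.70  path d0:H0→d1:-  best=H0
  ? 167.31.156.33  path d0:H0→d1:-→d2:-→d3:-→d4:-→d5:-→d6:-→d7:-→d8:-→d9:-→d10:-→d11:-→d12:-→d13:-→d14:-→d15:-→d16:-→d17:-→d18:-→d19:-→d20:H6→d21:-→d22:-→d23:-→d24:-→d25:-→d26:-→d27:-→d28:H0  best=H0
  ? 165.0.0.212  path d0:H0→d1:-→d2:-→d3:-→d4:-→d5:-→d6:-→d7:-→d8:H1→d9:-→d10:H0  best=H0
  del 167.31.144.0/20 (clear depth 20)
  + 167.0.0.0/9 (H4) depth=9
  ? 175.133.126.103  path d0:H0→d1:-→d2:-→d3:-→d4:-  best=H0
  ? 167.31.156.33  path d0:H0→d1:-→d2:-→d3:-→d4:-→d5:-→d6:-→d7:-→d8:-→d9:H4→d10:-→d11:-→d12:-→d13:-→d14:-→d15:-→d16:-→d17:-→d18:-→d19:-→d20:-→d21:-→d22:-→d23:-→d24:-→d25:-→d26:-→d27:-→d28:H0  best=H0
  ? 167.0.2.180  path d0:H0→d1:-→d2:-→d3:-→d4:-→d5:-→d6:-→d7:-→d8:-→d9:H4→d10:-→d11:-  best=H4
  ? 165.0.90.231  path d0:H0→d1:-→d2:-→d3:-→d4:-→d5:-→d6:-→d7:-→d8:H1→d9:-→d10:H0  best=H0
  del 165.0.0.0/10 (clear depth 10)
  ? 167.31.156.33  path d0:H0→d1:-→d2:-→d3:-→d4:-→d5:-→d6:-→d7:-→d8:-→d9:H4→d10:-→d11:-→d12:-→d13:-→d14:-→d15:-→d16:-→d17:-→d18:-→d19:-→d20:-→d21:-→d22:-→d23:-→d24:-→d25:-→d26:-→d27:-→d28:H0  best=H0
  ? 167.1.168.214  path d0:H0→d1:-→d2:-→d3:-→d4:-→d5:-→d6:-→d7:-→d8:-→d9:H4→d10:-→d11:-  best=H4
  del 167.31.156.32/28 (clear depth 28)
  + 167.0.0.0/8 (H5) depth=8
  + 0.0.0.0/0 (H2) depth=0
  del 165.38.0.0/16 (clear depth 16)
  ? 167.0.104.137  path d0:H2→d1:-→d2:-→d3:-→d4:-→d5:-→d6:-→d7:-→d8:H5→d9:H4→d10:-→d11:-  best=H4
  ? 127.143.198.153  path d0:H2  best=H2

== LOOKUPS ==
["H1","H1","H0","H0","H0","H0","H0","H4","H0","H0","H4","H4","H2"]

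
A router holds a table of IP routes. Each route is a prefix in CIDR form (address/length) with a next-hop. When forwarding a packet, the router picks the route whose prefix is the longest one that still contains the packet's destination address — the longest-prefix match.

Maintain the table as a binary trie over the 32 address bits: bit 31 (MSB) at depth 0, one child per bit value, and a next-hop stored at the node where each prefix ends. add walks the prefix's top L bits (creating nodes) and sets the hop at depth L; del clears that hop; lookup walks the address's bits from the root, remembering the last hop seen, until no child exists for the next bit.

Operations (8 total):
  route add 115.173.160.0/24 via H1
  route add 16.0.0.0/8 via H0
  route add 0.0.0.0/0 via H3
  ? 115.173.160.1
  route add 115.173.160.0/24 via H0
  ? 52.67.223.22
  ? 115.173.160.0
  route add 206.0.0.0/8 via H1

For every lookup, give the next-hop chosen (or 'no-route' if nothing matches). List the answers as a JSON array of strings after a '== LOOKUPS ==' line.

Process each operation:
  + 115.173.160.0/24 (H1) depth=24
  + 16.0.0.0/8 (H0) depth=8
  + 0.0.0.0/0 (H3) depth=0
  Q 115.173.160.1: descend 011100111010110110100000 ; hops seen [H3,H1] ; pick H1
  + 115.173.160.0/24 (H0) depth=24
  Q 52.67.223.22: descend 00 ; hops seen [H3] ; pick H3
  Q 115.173.160.0: descend 011100111010110110100000 ; hops seen [H3,H0] ; pick H0
  + 206.0.0.0/8 (H1) depth=8

== LOOKUPS ==
["H1","H3","H0"]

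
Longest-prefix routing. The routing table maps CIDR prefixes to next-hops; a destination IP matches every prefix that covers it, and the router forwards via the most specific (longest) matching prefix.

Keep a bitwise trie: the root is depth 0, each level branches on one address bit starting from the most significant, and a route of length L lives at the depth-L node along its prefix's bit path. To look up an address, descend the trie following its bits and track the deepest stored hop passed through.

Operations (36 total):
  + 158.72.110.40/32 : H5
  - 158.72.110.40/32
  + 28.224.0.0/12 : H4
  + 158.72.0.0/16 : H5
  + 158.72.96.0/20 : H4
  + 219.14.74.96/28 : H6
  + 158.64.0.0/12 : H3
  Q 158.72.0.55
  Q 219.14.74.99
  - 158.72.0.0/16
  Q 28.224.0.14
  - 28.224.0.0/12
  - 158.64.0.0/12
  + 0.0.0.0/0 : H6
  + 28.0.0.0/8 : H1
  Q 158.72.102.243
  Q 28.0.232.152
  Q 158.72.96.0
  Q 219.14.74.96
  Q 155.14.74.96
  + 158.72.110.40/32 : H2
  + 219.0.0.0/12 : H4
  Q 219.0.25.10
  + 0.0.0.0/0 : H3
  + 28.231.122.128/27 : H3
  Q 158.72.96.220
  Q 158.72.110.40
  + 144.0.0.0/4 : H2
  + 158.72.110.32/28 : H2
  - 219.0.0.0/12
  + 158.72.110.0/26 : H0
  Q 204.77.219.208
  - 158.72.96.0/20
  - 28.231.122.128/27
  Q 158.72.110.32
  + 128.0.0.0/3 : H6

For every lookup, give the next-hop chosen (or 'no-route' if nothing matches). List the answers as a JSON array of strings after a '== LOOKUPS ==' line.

Trace:
  add 158.72.110.40/32 -> H5 at depth 32
  del 158.72.110.40/32 (clear depth 32)
  add 28.224.0.0/12 -> H4 at depth 12
  add 158.72.0.0/16 -> H5 at depth 16
  add 158.72.96.0/20 -> H4 at depth 20
  add 219.14.74.96/28 -> H6 at depth 28
  add 158.64.0.0/12 -> H3 at depth 12
  lookup 158.72.0.55: bits 10011110010010000 walk d0:-→d1:-→d2:-→d3:-→d4:-→d5:-→d6:-→d7:-→d8:-→d9:-→d10:-→d11:-→d12:H3→d13:-→d14:-→d15:-→d16:H5→d17:- -> H5
  lookup 219.14.74.99: bits 1101101100001110010010100110 walk d0:-→d1:-→d2:-→d3:-→d4:-→d5:-→d6:-→d7:-→d8:-→d9:-→d10:-→d11:-→d12:-→d13:-→d14:-→d15:-→d16:-→d17:-→d18:-→d19:-→d20:-→d21:-→d22:-→d23:-→d24:-→d25:-→d26:-→d27:-→d28:H6 -> H6
  del 158.72.0.0/16 (clear depth 16)
  lookup 28.224.0.14: bits 000111001110 walk d0:-→d1:-→d2:-→d3:-→d4:-→d5:-→d6:-→d7:-→d8:-→d9:-→d10:-→d11:-→d12:H4 -> H4
  del 28.224.0.0/12 (clear depth 12)
  del 158.64.0.0/12 (clear depth 12)
  add 0.0.0.0/0 -> H6 at depth 0
  add 28.0.0.0/8 -> H1 at depth 8
  lookup 158.72.102.243: bits 10011110010010000110 walk d0:H6→d1:-→d2:-→d3:-→d4:-→d5:-→d6:-→d7:-→d8:-→d9:-→d10:-→d11:-→d12:-→d13:-→d14:-→d15:-→d16:-→d17:-→d18:-→d19:-→d20:H4 -> H4
  lookup 28.0.232.152: bits 00011100 walk d0:H6→d1:-→d2:-→d3:-→d4:-→d5:-→d6:-→d7:-→d8:H1 -> H1
  lookup 158.72.96.0: bits 10011110010010000110 walk d0:H6→d1:-→d2:-→d3:-→d4:-→d5:-→d6:-→d7:-→d8:-→d9:-→d10:-→d11:-→d12:-→d13:-→d14:-→d15:-→d16:-→d17:-→d18:-→d19:-→d20:H4 -> H4
  lookup 219.14.74.96: bits 1101101100001110010010100110 walk d0:H6→d1:-→d2:-→d3:-→d4:-→d5:-→d6:-→d7:-→d8:-→d9:-→d10:-→d11:-→d12:-→d13:-→d14:-→d15:-→d16:-→d17:-→d18:-→d19:-→d20:-→d21:-→d22:-→d23:-→d24:-→d25:-→d26:-→d27:-→d28:H6 -> H6
  lookup 155.14.74.96: bits 10011 walk d0:H6→d1:-→d2:-→d3:-→d4:-→d5:- -> H6
  add 158.72.110.40/32 -> H2 at depth 32
  add 219.0.0.0/12 -> H4 at depth 12
  lookup 219.0.25.10: bits 110110110000 walk d0:H6→d1:-→d2:-→d3:-→d4:-→d5:-→d6:-→d7:-→d8:-→d9:-→d10:-→d11:-→d12:H4 -> H4
  add 0.0.0.0/0 -> H3 at depth 0
  add 28.231.122.128/27 -> H3 at depth 27
  lookup 158.72.96.220: bits 10011110010010000110 walk d0:H3→d1:-→d2:-→d3:-→d4:-→d5:-→d6:-→d7:-→d8:-→d9:-→d10:-→d11:-→d12:-→d13:-→d14:-→d15:-→d16:-→d17:-→d18:-→d19:-→d20:H4 -> H4
  lookup 158.72.110.40: bits 10011110010010000110111000101000 walk d0:H3→d1:-→d2:-→d3:-→d4:-→d5:-→d6:-→d7:-→d8:-→d9:-→d10:-→d11:-→d12:-→d13:-→d14:-→d15:-→d16:-→d17:-→d18:-→d19:-→d20:H4→d21:-→d22:-→d23:-→d24:-→d25:-→d26:-→d27:-→d28:-→d29:-→d30:-→d31:-→d32:H2 -> H2
  add 144.0.0.0/4 -> H2 at depth 4
  add 158.72.110.32/28 -> H2 at depth 28
  del 219.0.0.0/12 (clear depth 12)
  add 158.72.110.0/26 -> H0 at depth 26
  lookup 204.77.219.208: bits 110 walk d0:H3→d1:-→d2:-→d3:- -> H3
  del 158.72.96.0/20 (clear depth 20)
  del 28.231.122.128/27 (clear depth 27)
  lookup 158.72.110.32: bits 1001111001001000011011100010 walk d0:H3→d1:-→d2:-→d3:-→d4:H2→d5:-→d6:-→d7:-→d8:-→d9:-→d10:-→d11:-→d12:-→d13:-→d14:-→d15:-→d16:-→d17:-→d18:-→d19:-→d20:-→d21:-→d22:-→d23:-→d24:-→d25:-→d26:H0→d27:-→d28:H2 -> H2
  add 128.0.0.0/3 -> H6 at depth 3

== LOOKUPS ==
["H5","H6","H4","H4","H1","H4","H6","H6","H4","H4","H2","H3","H2"]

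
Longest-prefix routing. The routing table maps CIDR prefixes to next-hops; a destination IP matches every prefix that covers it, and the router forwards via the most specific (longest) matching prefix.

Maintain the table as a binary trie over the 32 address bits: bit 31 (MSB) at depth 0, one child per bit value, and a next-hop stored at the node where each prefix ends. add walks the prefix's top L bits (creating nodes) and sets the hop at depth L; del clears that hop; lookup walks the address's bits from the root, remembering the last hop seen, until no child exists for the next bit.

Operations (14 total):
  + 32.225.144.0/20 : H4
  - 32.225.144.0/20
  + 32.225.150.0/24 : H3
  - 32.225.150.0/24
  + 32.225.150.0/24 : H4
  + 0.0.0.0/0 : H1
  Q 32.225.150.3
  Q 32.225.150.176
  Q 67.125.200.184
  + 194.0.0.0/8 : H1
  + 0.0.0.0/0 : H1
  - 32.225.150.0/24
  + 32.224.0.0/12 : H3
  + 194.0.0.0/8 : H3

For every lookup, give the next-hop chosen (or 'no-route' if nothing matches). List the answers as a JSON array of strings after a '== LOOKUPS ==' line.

Trace:
  add 32.225.144.0/20 -> H4 at depth 20
  - 32.225.144.0/20 clear@20
  add 32.225.150.0/24 -> H3 at depth 24
  - 32.225.150.0/24 clear@24
  add 32.225.150.0/24 -> H4 at depth 24
  add 0.0.0.0/0 -> H1 at depth 0
  ? 32.225.150.3  path d0:H1→d1:-→d2:-→d3:-→d4:-→d5:-→d6:-→d7:-→d8:-→d9:-→d10:-→d11:-→d12:-→d13:-→d14:-→d15:-→d16:-→d17:-→d18:-→d19:-→d20:-→d21:-→d22:-→d23:-→d24:H4  best=H4
  ? 32.225.150.176  path d0:H1→d1:-→d2:-→d3:-→d4:-→d5:-→d6:-→d7:-→d8:-→d9:-→d10:-→d11:-→d12:-→d13:-→d14:-→d15:-→d16:-→d17:-→d18:-→d19:-→d20:-→d21:-→d22:-→d23:-→d24:H4  best=H4
  ? 67.125.200.184  path d0:H1→d1:-  best=H1
  add 194.0.0.0/8 -> H1 at depth 8
  add 0.0.0.0/0 -> H1 at depth 0
  - 32.225.150.0/24 clear@24
  add 32.224.0.0/12 -> H3 at depth 12
  add 194.0.0.0/8 -> H3 at depth 8

== LOOKUPS ==
["H4","H4","H1"]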